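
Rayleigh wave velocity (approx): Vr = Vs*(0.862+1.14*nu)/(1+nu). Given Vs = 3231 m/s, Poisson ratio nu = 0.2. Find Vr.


Numerator factor = 0.862 + 1.14*0.2 = 1.09
Denominator = 1 + 0.2 = 1.2
Vr = 3231 * 1.09 / 1.2 = 2934.82 m/s

2934.82


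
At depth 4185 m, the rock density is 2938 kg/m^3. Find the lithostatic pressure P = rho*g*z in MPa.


P = rho * g * z / 1e6
= 2938 * 9.81 * 4185 / 1e6
= 120619149.3 / 1e6
= 120.6191 MPa

120.6191


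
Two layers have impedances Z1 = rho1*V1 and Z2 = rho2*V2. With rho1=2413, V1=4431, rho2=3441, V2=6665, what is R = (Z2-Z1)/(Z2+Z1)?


Z1 = 2413 * 4431 = 10692003
Z2 = 3441 * 6665 = 22934265
R = (22934265 - 10692003) / (22934265 + 10692003) = 12242262 / 33626268 = 0.3641

0.3641


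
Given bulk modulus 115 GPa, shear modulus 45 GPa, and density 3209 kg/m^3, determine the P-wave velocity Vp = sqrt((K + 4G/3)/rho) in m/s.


First compute the effective modulus:
K + 4G/3 = 115e9 + 4*45e9/3 = 175000000000.0 Pa
Then divide by density:
175000000000.0 / 3209 = 54534122.7797 Pa/(kg/m^3)
Take the square root:
Vp = sqrt(54534122.7797) = 7384.72 m/s

7384.72


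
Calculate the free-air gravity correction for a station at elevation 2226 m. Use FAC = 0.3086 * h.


FAC = 0.3086 * h
= 0.3086 * 2226
= 686.9436 mGal

686.9436


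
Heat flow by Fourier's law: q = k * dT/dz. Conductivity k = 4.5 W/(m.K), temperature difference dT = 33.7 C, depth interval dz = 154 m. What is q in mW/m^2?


q = k * dT / dz * 1000
= 4.5 * 33.7 / 154 * 1000
= 0.98474 * 1000
= 984.7403 mW/m^2

984.7403


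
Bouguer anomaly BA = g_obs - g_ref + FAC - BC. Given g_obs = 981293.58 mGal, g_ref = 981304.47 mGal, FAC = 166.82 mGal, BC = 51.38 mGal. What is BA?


BA = g_obs - g_ref + FAC - BC
= 981293.58 - 981304.47 + 166.82 - 51.38
= 104.55 mGal

104.55


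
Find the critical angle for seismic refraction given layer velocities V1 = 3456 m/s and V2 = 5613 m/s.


V1/V2 = 3456/5613 = 0.615714
theta_c = arcsin(0.615714) = 38.0038 degrees

38.0038


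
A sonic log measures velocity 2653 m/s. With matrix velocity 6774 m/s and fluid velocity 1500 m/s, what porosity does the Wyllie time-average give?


1/V - 1/Vm = 1/2653 - 1/6774 = 0.00022931
1/Vf - 1/Vm = 1/1500 - 1/6774 = 0.00051904
phi = 0.00022931 / 0.00051904 = 0.4418

0.4418


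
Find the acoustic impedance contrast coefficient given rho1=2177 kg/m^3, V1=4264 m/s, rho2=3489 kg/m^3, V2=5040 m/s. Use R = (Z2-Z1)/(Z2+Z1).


Z1 = 2177 * 4264 = 9282728
Z2 = 3489 * 5040 = 17584560
R = (17584560 - 9282728) / (17584560 + 9282728) = 8301832 / 26867288 = 0.309

0.309


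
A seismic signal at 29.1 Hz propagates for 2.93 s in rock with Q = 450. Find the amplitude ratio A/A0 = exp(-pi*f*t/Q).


pi*f*t/Q = pi*29.1*2.93/450 = 0.595248
A/A0 = exp(-0.595248) = 0.551426

0.551426


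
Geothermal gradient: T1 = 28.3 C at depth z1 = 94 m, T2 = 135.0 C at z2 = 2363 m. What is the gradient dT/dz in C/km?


dT = 135.0 - 28.3 = 106.7 C
dz = 2363 - 94 = 2269 m
gradient = dT/dz * 1000 = 106.7/2269 * 1000 = 47.0251 C/km

47.0251


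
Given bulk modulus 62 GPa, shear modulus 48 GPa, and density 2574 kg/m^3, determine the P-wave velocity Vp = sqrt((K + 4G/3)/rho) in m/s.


First compute the effective modulus:
K + 4G/3 = 62e9 + 4*48e9/3 = 126000000000.0 Pa
Then divide by density:
126000000000.0 / 2574 = 48951048.951 Pa/(kg/m^3)
Take the square root:
Vp = sqrt(48951048.951) = 6996.5 m/s

6996.5


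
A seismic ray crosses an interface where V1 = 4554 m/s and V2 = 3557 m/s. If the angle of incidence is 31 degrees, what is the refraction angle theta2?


sin(theta1) = sin(31 deg) = 0.515038
sin(theta2) = V2/V1 * sin(theta1) = 3557/4554 * 0.515038 = 0.402282
theta2 = arcsin(0.402282) = 23.7209 degrees

23.7209


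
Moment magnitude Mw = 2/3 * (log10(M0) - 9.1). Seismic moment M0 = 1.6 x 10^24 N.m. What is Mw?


log10(M0) = log10(1.6 x 10^24) = 24.2041
Mw = 2/3 * (24.2041 - 9.1)
= 2/3 * 15.1041
= 10.07

10.07


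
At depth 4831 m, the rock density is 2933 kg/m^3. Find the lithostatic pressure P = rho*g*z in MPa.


P = rho * g * z / 1e6
= 2933 * 9.81 * 4831 / 1e6
= 139001058.63 / 1e6
= 139.0011 MPa

139.0011


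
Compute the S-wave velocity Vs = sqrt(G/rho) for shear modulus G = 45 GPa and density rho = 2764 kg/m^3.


Convert G to Pa: G = 45e9 Pa
Compute G/rho = 45e9 / 2764 = 16280752.5326
Vs = sqrt(16280752.5326) = 4034.94 m/s

4034.94


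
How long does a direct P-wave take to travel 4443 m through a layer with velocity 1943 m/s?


t = x / V
= 4443 / 1943
= 2.2867 s

2.2867


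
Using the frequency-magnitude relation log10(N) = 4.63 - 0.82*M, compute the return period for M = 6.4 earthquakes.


log10(N) = 4.63 - 0.82*6.4 = -0.618
N = 10^-0.618 = 0.240991
T = 1/N = 1/0.240991 = 4.1495 years

4.1495


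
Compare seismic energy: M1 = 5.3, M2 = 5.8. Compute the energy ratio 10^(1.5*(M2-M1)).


M2 - M1 = 5.8 - 5.3 = 0.5
1.5 * 0.5 = 0.75
ratio = 10^0.75 = 5.62

5.62


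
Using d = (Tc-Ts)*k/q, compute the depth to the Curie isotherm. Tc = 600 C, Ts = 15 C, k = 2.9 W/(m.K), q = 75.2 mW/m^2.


T_Curie - T_surf = 600 - 15 = 585 C
Convert q to W/m^2: 75.2 mW/m^2 = 0.0752 W/m^2
d = 585 * 2.9 / 0.0752 = 22559.84 m

22559.84


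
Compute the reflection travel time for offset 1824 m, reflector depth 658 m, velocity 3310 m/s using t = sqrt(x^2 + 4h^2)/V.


x^2 + 4h^2 = 1824^2 + 4*658^2 = 3326976 + 1731856 = 5058832
sqrt(5058832) = 2249.1847
t = 2249.1847 / 3310 = 0.6795 s

0.6795


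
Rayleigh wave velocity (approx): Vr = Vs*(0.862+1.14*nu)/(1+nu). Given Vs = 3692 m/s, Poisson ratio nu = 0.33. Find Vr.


Numerator factor = 0.862 + 1.14*0.33 = 1.2382
Denominator = 1 + 0.33 = 1.33
Vr = 3692 * 1.2382 / 1.33 = 3437.17 m/s

3437.17


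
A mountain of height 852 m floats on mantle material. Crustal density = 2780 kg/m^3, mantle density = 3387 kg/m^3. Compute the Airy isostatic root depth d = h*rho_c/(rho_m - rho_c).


rho_m - rho_c = 3387 - 2780 = 607
d = 852 * 2780 / 607
= 2368560 / 607
= 3902.08 m

3902.08


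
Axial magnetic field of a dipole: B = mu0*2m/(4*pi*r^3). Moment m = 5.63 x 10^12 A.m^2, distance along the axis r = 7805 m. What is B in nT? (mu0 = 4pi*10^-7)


m = 5.63 x 10^12 = 5630000000000 A.m^2
2m = 11260000000000 A.m^2
r^3 = 7805^3 = 475465185125
B = (4pi*10^-7) * 11260000000000 / (4*pi * 475465185125) * 1e9
= 14149733.311768 / 5974871730505.64 * 1e9
= 2368.207 nT

2368.207


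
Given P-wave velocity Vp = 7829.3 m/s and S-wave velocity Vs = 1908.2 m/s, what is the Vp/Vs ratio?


Vp/Vs = 7829.3 / 1908.2
= 4.103

4.103


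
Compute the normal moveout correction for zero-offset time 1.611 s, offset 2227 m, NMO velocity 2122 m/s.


x/Vnmo = 2227/2122 = 1.049482
(x/Vnmo)^2 = 1.101412
t0^2 = 2.595321
sqrt(2.595321 + 1.101412) = 1.922689
dt = 1.922689 - 1.611 = 0.311689

0.311689


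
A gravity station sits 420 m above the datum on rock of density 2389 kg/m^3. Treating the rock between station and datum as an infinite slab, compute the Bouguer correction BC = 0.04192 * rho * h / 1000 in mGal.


BC = 0.04192 * rho * h / 1000
= 0.04192 * 2389 * 420 / 1000
= 42.0617 mGal

42.0617


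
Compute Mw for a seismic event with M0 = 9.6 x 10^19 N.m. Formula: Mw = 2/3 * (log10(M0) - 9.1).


log10(M0) = log10(9.6 x 10^19) = 19.9823
Mw = 2/3 * (19.9823 - 9.1)
= 2/3 * 10.8823
= 7.25

7.25


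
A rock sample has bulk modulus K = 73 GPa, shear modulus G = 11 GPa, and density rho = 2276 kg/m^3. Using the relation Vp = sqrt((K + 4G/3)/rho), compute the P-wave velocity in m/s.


First compute the effective modulus:
K + 4G/3 = 73e9 + 4*11e9/3 = 87666666666.67 Pa
Then divide by density:
87666666666.67 / 2276 = 38517867.604 Pa/(kg/m^3)
Take the square root:
Vp = sqrt(38517867.604) = 6206.28 m/s

6206.28


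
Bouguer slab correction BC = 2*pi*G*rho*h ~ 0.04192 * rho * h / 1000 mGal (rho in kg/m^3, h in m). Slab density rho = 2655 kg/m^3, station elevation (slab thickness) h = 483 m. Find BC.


BC = 0.04192 * rho * h / 1000
= 0.04192 * 2655 * 483 / 1000
= 53.7567 mGal

53.7567


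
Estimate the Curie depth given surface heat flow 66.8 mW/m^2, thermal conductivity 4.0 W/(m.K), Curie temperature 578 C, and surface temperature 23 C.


T_Curie - T_surf = 578 - 23 = 555 C
Convert q to W/m^2: 66.8 mW/m^2 = 0.0668 W/m^2
d = 555 * 4.0 / 0.0668 = 33233.53 m

33233.53


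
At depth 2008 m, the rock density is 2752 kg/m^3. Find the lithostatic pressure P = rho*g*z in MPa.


P = rho * g * z / 1e6
= 2752 * 9.81 * 2008 / 1e6
= 54210216.96 / 1e6
= 54.2102 MPa

54.2102


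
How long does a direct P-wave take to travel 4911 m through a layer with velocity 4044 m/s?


t = x / V
= 4911 / 4044
= 1.2144 s

1.2144


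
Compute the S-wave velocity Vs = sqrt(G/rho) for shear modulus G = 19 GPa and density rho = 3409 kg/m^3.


Convert G to Pa: G = 19e9 Pa
Compute G/rho = 19e9 / 3409 = 5573481.9595
Vs = sqrt(5573481.9595) = 2360.82 m/s

2360.82


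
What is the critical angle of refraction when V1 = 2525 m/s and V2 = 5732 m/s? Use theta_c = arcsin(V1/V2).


V1/V2 = 2525/5732 = 0.440509
theta_c = arcsin(0.440509) = 26.1364 degrees

26.1364


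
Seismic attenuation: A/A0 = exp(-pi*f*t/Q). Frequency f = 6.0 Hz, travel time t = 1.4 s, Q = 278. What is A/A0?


pi*f*t/Q = pi*6.0*1.4/278 = 0.094926
A/A0 = exp(-0.094926) = 0.90944

0.90944


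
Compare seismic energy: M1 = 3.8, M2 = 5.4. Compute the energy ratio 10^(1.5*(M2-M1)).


M2 - M1 = 5.4 - 3.8 = 1.6
1.5 * 1.6 = 2.4
ratio = 10^2.4 = 251.19

251.19


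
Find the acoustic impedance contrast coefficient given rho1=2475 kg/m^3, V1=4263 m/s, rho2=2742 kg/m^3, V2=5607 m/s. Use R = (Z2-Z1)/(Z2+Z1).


Z1 = 2475 * 4263 = 10550925
Z2 = 2742 * 5607 = 15374394
R = (15374394 - 10550925) / (15374394 + 10550925) = 4823469 / 25925319 = 0.1861

0.1861


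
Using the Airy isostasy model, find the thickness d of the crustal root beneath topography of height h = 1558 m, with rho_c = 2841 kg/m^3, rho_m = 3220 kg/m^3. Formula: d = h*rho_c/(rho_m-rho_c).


rho_m - rho_c = 3220 - 2841 = 379
d = 1558 * 2841 / 379
= 4426278 / 379
= 11678.83 m

11678.83


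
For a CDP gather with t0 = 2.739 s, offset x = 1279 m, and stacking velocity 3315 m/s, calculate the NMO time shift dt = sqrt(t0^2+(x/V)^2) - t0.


x/Vnmo = 1279/3315 = 0.385822
(x/Vnmo)^2 = 0.148859
t0^2 = 7.502121
sqrt(7.502121 + 0.148859) = 2.76604
dt = 2.76604 - 2.739 = 0.02704

0.02704


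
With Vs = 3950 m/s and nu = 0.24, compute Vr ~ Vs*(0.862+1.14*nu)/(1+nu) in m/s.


Numerator factor = 0.862 + 1.14*0.24 = 1.1356
Denominator = 1 + 0.24 = 1.24
Vr = 3950 * 1.1356 / 1.24 = 3617.44 m/s

3617.44


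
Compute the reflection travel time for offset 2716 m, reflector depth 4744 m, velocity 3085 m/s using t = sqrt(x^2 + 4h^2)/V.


x^2 + 4h^2 = 2716^2 + 4*4744^2 = 7376656 + 90022144 = 97398800
sqrt(97398800) = 9869.083
t = 9869.083 / 3085 = 3.1991 s

3.1991


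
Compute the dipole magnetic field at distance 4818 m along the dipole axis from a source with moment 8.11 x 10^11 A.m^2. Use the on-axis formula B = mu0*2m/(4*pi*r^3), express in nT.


m = 8.11 x 10^11 = 811000000000 A.m^2
2m = 1622000000000 A.m^2
r^3 = 4818^3 = 111840831432
B = (4pi*10^-7) * 1622000000000 / (4*pi * 111840831432) * 1e9
= 2038265.313649 / 1405433337592.58 * 1e9
= 1450.2753 nT

1450.2753


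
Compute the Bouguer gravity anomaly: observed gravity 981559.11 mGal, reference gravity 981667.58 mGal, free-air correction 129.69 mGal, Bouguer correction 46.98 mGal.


BA = g_obs - g_ref + FAC - BC
= 981559.11 - 981667.58 + 129.69 - 46.98
= -25.76 mGal

-25.76


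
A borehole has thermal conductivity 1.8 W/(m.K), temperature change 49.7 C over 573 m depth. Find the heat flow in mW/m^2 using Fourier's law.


q = k * dT / dz * 1000
= 1.8 * 49.7 / 573 * 1000
= 0.156126 * 1000
= 156.1257 mW/m^2

156.1257


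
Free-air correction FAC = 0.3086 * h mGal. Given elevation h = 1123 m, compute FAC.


FAC = 0.3086 * h
= 0.3086 * 1123
= 346.5578 mGal

346.5578


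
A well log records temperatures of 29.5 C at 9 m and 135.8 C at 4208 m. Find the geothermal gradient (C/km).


dT = 135.8 - 29.5 = 106.3 C
dz = 4208 - 9 = 4199 m
gradient = dT/dz * 1000 = 106.3/4199 * 1000 = 25.3156 C/km

25.3156


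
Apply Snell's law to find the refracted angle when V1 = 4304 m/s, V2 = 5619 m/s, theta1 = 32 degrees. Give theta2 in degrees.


sin(theta1) = sin(32 deg) = 0.529919
sin(theta2) = V2/V1 * sin(theta1) = 5619/4304 * 0.529919 = 0.691825
theta2 = arcsin(0.691825) = 43.7748 degrees

43.7748


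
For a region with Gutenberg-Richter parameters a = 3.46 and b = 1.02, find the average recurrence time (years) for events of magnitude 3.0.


log10(N) = 3.46 - 1.02*3.0 = 0.4
N = 10^0.4 = 2.511886
T = 1/N = 1/2.511886 = 0.3981 years

0.3981


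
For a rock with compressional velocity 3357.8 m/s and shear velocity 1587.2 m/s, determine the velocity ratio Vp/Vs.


Vp/Vs = 3357.8 / 1587.2
= 2.1155

2.1155


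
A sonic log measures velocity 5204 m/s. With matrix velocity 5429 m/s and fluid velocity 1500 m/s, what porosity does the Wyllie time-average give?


1/V - 1/Vm = 1/5204 - 1/5429 = 7.96e-06
1/Vf - 1/Vm = 1/1500 - 1/5429 = 0.00048247
phi = 7.96e-06 / 0.00048247 = 0.0165

0.0165


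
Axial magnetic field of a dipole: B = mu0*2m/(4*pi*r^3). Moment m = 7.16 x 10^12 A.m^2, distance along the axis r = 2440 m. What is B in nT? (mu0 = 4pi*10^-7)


m = 7.16 x 10^12 = 7160000000000 A.m^2
2m = 14320000000000 A.m^2
r^3 = 2440^3 = 14526784000
B = (4pi*10^-7) * 14320000000000 / (4*pi * 14526784000) * 1e9
= 17995042.719762 / 182548951578.74 * 1e9
= 98576.5328 nT

98576.5328


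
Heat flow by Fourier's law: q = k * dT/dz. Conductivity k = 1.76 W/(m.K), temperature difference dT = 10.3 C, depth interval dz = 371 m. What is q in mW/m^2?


q = k * dT / dz * 1000
= 1.76 * 10.3 / 371 * 1000
= 0.048863 * 1000
= 48.8625 mW/m^2

48.8625


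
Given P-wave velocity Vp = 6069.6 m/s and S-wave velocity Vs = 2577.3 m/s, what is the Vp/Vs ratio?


Vp/Vs = 6069.6 / 2577.3
= 2.355

2.355


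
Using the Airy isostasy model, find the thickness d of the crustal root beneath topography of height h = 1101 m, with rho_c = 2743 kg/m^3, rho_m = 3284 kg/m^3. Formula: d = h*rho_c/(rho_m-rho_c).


rho_m - rho_c = 3284 - 2743 = 541
d = 1101 * 2743 / 541
= 3020043 / 541
= 5582.33 m

5582.33


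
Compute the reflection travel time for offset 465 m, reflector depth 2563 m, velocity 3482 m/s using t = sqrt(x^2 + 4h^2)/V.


x^2 + 4h^2 = 465^2 + 4*2563^2 = 216225 + 26275876 = 26492101
sqrt(26492101) = 5147.0478
t = 5147.0478 / 3482 = 1.4782 s

1.4782


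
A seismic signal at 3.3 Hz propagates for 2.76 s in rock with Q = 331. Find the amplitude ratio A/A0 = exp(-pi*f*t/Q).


pi*f*t/Q = pi*3.3*2.76/331 = 0.086446
A/A0 = exp(-0.086446) = 0.917185

0.917185


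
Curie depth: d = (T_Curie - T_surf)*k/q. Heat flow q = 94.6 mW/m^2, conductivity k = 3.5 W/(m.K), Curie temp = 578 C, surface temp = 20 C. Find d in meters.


T_Curie - T_surf = 578 - 20 = 558 C
Convert q to W/m^2: 94.6 mW/m^2 = 0.0946 W/m^2
d = 558 * 3.5 / 0.0946 = 20644.82 m

20644.82


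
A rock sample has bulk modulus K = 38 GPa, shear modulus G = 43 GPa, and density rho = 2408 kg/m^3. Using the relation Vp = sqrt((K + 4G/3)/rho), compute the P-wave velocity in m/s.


First compute the effective modulus:
K + 4G/3 = 38e9 + 4*43e9/3 = 95333333333.33 Pa
Then divide by density:
95333333333.33 / 2408 = 39590254.7065 Pa/(kg/m^3)
Take the square root:
Vp = sqrt(39590254.7065) = 6292.08 m/s

6292.08


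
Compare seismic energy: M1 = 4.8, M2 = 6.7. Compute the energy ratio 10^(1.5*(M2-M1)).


M2 - M1 = 6.7 - 4.8 = 1.9
1.5 * 1.9 = 2.85
ratio = 10^2.85 = 707.95

707.95


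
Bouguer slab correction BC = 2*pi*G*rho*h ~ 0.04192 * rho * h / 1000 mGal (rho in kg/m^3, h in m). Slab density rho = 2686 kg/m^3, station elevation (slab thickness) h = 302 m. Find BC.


BC = 0.04192 * rho * h / 1000
= 0.04192 * 2686 * 302 / 1000
= 34.0043 mGal

34.0043


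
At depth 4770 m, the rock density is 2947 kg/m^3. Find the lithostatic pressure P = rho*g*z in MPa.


P = rho * g * z / 1e6
= 2947 * 9.81 * 4770 / 1e6
= 137901033.9 / 1e6
= 137.901 MPa

137.901


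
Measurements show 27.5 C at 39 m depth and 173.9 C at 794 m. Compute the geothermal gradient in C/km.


dT = 173.9 - 27.5 = 146.4 C
dz = 794 - 39 = 755 m
gradient = dT/dz * 1000 = 146.4/755 * 1000 = 193.9073 C/km

193.9073


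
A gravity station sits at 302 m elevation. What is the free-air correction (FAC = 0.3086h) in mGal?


FAC = 0.3086 * h
= 0.3086 * 302
= 93.1972 mGal

93.1972


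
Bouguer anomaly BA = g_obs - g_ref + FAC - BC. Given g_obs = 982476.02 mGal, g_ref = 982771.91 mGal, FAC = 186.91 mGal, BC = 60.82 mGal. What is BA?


BA = g_obs - g_ref + FAC - BC
= 982476.02 - 982771.91 + 186.91 - 60.82
= -169.8 mGal

-169.8


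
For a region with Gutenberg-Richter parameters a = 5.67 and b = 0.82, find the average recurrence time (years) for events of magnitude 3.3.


log10(N) = 5.67 - 0.82*3.3 = 2.964
N = 10^2.964 = 920.449572
T = 1/N = 1/920.449572 = 0.0011 years

0.0011


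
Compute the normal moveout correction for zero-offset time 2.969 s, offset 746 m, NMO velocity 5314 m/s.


x/Vnmo = 746/5314 = 0.140384
(x/Vnmo)^2 = 0.019708
t0^2 = 8.814961
sqrt(8.814961 + 0.019708) = 2.972317
dt = 2.972317 - 2.969 = 0.003317

0.003317


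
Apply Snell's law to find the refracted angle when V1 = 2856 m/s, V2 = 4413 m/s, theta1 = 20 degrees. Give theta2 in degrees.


sin(theta1) = sin(20 deg) = 0.34202
sin(theta2) = V2/V1 * sin(theta1) = 4413/2856 * 0.34202 = 0.528479
theta2 = arcsin(0.528479) = 31.9027 degrees

31.9027


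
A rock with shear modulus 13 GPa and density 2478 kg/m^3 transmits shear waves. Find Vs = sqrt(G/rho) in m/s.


Convert G to Pa: G = 13e9 Pa
Compute G/rho = 13e9 / 2478 = 5246166.2631
Vs = sqrt(5246166.2631) = 2290.45 m/s

2290.45


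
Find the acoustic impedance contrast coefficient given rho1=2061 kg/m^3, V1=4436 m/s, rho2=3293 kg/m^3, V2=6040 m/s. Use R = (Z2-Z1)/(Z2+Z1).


Z1 = 2061 * 4436 = 9142596
Z2 = 3293 * 6040 = 19889720
R = (19889720 - 9142596) / (19889720 + 9142596) = 10747124 / 29032316 = 0.3702

0.3702


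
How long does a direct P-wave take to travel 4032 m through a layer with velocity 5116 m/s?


t = x / V
= 4032 / 5116
= 0.7881 s

0.7881


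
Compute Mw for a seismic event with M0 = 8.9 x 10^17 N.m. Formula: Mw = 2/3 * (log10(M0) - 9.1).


log10(M0) = log10(8.9 x 10^17) = 17.9494
Mw = 2/3 * (17.9494 - 9.1)
= 2/3 * 8.8494
= 5.9

5.9


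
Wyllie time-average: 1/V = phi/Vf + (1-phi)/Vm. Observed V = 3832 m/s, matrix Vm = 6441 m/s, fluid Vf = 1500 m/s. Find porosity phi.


1/V - 1/Vm = 1/3832 - 1/6441 = 0.0001057
1/Vf - 1/Vm = 1/1500 - 1/6441 = 0.00051141
phi = 0.0001057 / 0.00051141 = 0.2067

0.2067


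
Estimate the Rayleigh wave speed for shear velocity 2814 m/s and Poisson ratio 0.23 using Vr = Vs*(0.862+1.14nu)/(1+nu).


Numerator factor = 0.862 + 1.14*0.23 = 1.1242
Denominator = 1 + 0.23 = 1.23
Vr = 2814 * 1.1242 / 1.23 = 2571.95 m/s

2571.95


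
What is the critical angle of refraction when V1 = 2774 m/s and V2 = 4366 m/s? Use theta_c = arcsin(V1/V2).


V1/V2 = 2774/4366 = 0.635364
theta_c = arcsin(0.635364) = 39.447 degrees

39.447


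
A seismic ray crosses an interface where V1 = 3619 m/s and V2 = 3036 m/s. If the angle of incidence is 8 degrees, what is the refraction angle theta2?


sin(theta1) = sin(8 deg) = 0.139173
sin(theta2) = V2/V1 * sin(theta1) = 3036/3619 * 0.139173 = 0.116753
theta2 = arcsin(0.116753) = 6.7048 degrees

6.7048


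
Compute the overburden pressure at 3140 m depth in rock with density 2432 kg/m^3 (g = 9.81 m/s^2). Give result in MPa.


P = rho * g * z / 1e6
= 2432 * 9.81 * 3140 / 1e6
= 74913868.8 / 1e6
= 74.9139 MPa

74.9139


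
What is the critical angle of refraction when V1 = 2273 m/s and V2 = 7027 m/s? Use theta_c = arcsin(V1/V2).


V1/V2 = 2273/7027 = 0.323467
theta_c = arcsin(0.323467) = 18.8727 degrees

18.8727


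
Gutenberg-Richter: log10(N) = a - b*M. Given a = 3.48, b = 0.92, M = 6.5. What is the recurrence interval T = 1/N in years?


log10(N) = 3.48 - 0.92*6.5 = -2.5
N = 10^-2.5 = 0.003162
T = 1/N = 1/0.003162 = 316.2278 years

316.2278


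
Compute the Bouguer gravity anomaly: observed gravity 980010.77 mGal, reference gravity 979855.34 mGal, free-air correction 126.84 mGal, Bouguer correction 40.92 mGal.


BA = g_obs - g_ref + FAC - BC
= 980010.77 - 979855.34 + 126.84 - 40.92
= 241.35 mGal

241.35


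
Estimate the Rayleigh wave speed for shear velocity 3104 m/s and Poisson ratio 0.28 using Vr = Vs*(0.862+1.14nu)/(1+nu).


Numerator factor = 0.862 + 1.14*0.28 = 1.1812
Denominator = 1 + 0.28 = 1.28
Vr = 3104 * 1.1812 / 1.28 = 2864.41 m/s

2864.41


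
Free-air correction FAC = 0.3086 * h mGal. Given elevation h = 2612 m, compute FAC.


FAC = 0.3086 * h
= 0.3086 * 2612
= 806.0632 mGal

806.0632


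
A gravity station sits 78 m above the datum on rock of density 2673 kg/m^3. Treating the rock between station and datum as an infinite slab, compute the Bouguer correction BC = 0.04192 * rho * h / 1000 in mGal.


BC = 0.04192 * rho * h / 1000
= 0.04192 * 2673 * 78 / 1000
= 8.7401 mGal

8.7401


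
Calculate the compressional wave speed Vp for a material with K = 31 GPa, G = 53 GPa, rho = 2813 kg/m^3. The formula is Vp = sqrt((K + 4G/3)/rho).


First compute the effective modulus:
K + 4G/3 = 31e9 + 4*53e9/3 = 101666666666.67 Pa
Then divide by density:
101666666666.67 / 2813 = 36141722.953 Pa/(kg/m^3)
Take the square root:
Vp = sqrt(36141722.953) = 6011.8 m/s

6011.8


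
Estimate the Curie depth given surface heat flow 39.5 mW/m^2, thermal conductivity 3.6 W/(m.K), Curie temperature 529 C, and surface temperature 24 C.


T_Curie - T_surf = 529 - 24 = 505 C
Convert q to W/m^2: 39.5 mW/m^2 = 0.0395 W/m^2
d = 505 * 3.6 / 0.0395 = 46025.32 m

46025.32


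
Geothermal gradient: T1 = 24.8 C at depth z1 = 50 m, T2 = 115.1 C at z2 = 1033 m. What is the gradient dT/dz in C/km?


dT = 115.1 - 24.8 = 90.3 C
dz = 1033 - 50 = 983 m
gradient = dT/dz * 1000 = 90.3/983 * 1000 = 91.8616 C/km

91.8616


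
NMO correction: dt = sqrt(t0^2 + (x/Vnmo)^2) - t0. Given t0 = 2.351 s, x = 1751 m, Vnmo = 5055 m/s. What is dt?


x/Vnmo = 1751/5055 = 0.34639
(x/Vnmo)^2 = 0.119986
t0^2 = 5.527201
sqrt(5.527201 + 0.119986) = 2.376381
dt = 2.376381 - 2.351 = 0.025381

0.025381


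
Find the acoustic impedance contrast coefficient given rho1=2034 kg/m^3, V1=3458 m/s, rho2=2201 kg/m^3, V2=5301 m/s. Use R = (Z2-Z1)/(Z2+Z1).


Z1 = 2034 * 3458 = 7033572
Z2 = 2201 * 5301 = 11667501
R = (11667501 - 7033572) / (11667501 + 7033572) = 4633929 / 18701073 = 0.2478

0.2478


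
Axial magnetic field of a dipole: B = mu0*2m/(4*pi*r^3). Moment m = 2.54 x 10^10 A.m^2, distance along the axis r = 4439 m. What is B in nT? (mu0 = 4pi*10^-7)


m = 2.54 x 10^10 = 25400000000 A.m^2
2m = 50800000000 A.m^2
r^3 = 4439^3 = 87469256519
B = (4pi*10^-7) * 50800000000 / (4*pi * 87469256519) * 1e9
= 63837.162721 / 1099171094780.21 * 1e9
= 58.0775 nT

58.0775


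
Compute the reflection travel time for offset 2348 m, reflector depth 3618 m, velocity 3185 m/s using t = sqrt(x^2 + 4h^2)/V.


x^2 + 4h^2 = 2348^2 + 4*3618^2 = 5513104 + 52359696 = 57872800
sqrt(57872800) = 7607.4174
t = 7607.4174 / 3185 = 2.3885 s

2.3885


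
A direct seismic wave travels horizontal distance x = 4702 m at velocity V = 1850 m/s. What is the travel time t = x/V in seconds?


t = x / V
= 4702 / 1850
= 2.5416 s

2.5416


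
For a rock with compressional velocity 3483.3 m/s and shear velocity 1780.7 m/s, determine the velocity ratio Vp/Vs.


Vp/Vs = 3483.3 / 1780.7
= 1.9561

1.9561


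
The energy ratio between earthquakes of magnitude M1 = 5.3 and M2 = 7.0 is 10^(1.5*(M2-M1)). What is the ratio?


M2 - M1 = 7.0 - 5.3 = 1.7
1.5 * 1.7 = 2.55
ratio = 10^2.55 = 354.81

354.81


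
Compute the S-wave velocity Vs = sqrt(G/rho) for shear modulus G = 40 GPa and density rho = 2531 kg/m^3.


Convert G to Pa: G = 40e9 Pa
Compute G/rho = 40e9 / 2531 = 15804030.0277
Vs = sqrt(15804030.0277) = 3975.43 m/s

3975.43


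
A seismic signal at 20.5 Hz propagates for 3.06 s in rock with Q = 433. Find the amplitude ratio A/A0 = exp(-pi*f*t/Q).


pi*f*t/Q = pi*20.5*3.06/433 = 0.455132
A/A0 = exp(-0.455132) = 0.634364

0.634364


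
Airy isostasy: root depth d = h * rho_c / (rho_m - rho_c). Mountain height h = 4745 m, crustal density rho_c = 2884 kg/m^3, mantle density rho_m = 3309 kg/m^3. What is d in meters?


rho_m - rho_c = 3309 - 2884 = 425
d = 4745 * 2884 / 425
= 13684580 / 425
= 32199.01 m

32199.01


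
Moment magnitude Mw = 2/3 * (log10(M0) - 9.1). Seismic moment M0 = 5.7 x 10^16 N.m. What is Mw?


log10(M0) = log10(5.7 x 10^16) = 16.7559
Mw = 2/3 * (16.7559 - 9.1)
= 2/3 * 7.6559
= 5.1

5.1


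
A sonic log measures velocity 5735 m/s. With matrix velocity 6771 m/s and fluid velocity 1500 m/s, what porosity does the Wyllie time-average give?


1/V - 1/Vm = 1/5735 - 1/6771 = 2.668e-05
1/Vf - 1/Vm = 1/1500 - 1/6771 = 0.00051898
phi = 2.668e-05 / 0.00051898 = 0.0514

0.0514


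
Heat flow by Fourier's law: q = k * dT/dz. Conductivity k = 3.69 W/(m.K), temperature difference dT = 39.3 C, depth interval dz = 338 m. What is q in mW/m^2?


q = k * dT / dz * 1000
= 3.69 * 39.3 / 338 * 1000
= 0.429044 * 1000
= 429.0444 mW/m^2

429.0444


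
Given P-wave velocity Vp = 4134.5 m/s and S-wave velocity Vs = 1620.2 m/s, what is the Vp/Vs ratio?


Vp/Vs = 4134.5 / 1620.2
= 2.5518

2.5518


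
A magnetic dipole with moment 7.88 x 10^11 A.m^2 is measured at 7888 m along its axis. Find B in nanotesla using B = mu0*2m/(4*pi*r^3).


m = 7.88 x 10^11 = 788000000000 A.m^2
2m = 1576000000000 A.m^2
r^3 = 7888^3 = 490795651072
B = (4pi*10^-7) * 1576000000000 / (4*pi * 490795651072) * 1e9
= 1980460.008823 / 6167520047286.46 * 1e9
= 321.1112 nT

321.1112


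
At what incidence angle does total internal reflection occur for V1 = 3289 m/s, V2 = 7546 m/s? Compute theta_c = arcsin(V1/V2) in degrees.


V1/V2 = 3289/7546 = 0.43586
theta_c = arcsin(0.43586) = 25.84 degrees

25.84


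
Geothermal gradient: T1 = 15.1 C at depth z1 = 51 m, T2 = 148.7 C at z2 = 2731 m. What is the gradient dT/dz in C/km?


dT = 148.7 - 15.1 = 133.6 C
dz = 2731 - 51 = 2680 m
gradient = dT/dz * 1000 = 133.6/2680 * 1000 = 49.8507 C/km

49.8507


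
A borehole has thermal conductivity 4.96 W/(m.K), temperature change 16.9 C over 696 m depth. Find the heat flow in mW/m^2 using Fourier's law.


q = k * dT / dz * 1000
= 4.96 * 16.9 / 696 * 1000
= 0.120437 * 1000
= 120.4368 mW/m^2

120.4368


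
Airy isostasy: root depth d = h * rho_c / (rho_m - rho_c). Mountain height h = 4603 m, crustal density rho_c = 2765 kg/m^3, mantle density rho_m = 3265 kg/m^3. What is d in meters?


rho_m - rho_c = 3265 - 2765 = 500
d = 4603 * 2765 / 500
= 12727295 / 500
= 25454.59 m

25454.59


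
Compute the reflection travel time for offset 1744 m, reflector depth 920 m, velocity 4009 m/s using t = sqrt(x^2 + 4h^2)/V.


x^2 + 4h^2 = 1744^2 + 4*920^2 = 3041536 + 3385600 = 6427136
sqrt(6427136) = 2535.1797
t = 2535.1797 / 4009 = 0.6324 s

0.6324


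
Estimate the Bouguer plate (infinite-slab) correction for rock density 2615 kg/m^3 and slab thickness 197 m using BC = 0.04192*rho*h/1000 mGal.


BC = 0.04192 * rho * h / 1000
= 0.04192 * 2615 * 197 / 1000
= 21.5953 mGal

21.5953


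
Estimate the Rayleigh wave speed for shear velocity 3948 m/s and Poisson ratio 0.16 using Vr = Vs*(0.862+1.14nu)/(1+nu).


Numerator factor = 0.862 + 1.14*0.16 = 1.0444
Denominator = 1 + 0.16 = 1.16
Vr = 3948 * 1.0444 / 1.16 = 3554.56 m/s

3554.56


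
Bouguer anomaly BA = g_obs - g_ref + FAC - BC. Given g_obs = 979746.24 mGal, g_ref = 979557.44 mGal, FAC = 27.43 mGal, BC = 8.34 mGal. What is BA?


BA = g_obs - g_ref + FAC - BC
= 979746.24 - 979557.44 + 27.43 - 8.34
= 207.89 mGal

207.89


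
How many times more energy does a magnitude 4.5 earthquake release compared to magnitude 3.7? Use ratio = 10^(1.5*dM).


M2 - M1 = 4.5 - 3.7 = 0.8
1.5 * 0.8 = 1.2
ratio = 10^1.2 = 15.85

15.85


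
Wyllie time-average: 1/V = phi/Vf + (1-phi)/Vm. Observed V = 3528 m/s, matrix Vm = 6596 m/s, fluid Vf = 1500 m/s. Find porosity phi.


1/V - 1/Vm = 1/3528 - 1/6596 = 0.00013184
1/Vf - 1/Vm = 1/1500 - 1/6596 = 0.00051506
phi = 0.00013184 / 0.00051506 = 0.256

0.256


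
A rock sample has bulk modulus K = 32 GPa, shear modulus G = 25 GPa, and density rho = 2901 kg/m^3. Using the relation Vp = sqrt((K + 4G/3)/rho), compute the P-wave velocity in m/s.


First compute the effective modulus:
K + 4G/3 = 32e9 + 4*25e9/3 = 65333333333.33 Pa
Then divide by density:
65333333333.33 / 2901 = 22520969.7805 Pa/(kg/m^3)
Take the square root:
Vp = sqrt(22520969.7805) = 4745.63 m/s

4745.63


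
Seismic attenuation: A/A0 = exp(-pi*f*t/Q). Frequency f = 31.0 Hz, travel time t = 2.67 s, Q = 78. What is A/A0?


pi*f*t/Q = pi*31.0*2.67/78 = 3.333713
A/A0 = exp(-3.333713) = 0.03566

0.03566


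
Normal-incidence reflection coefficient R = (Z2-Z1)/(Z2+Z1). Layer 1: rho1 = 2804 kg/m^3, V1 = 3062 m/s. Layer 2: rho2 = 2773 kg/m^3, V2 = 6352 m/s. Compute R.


Z1 = 2804 * 3062 = 8585848
Z2 = 2773 * 6352 = 17614096
R = (17614096 - 8585848) / (17614096 + 8585848) = 9028248 / 26199944 = 0.3446

0.3446


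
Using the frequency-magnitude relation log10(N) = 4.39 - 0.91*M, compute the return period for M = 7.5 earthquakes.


log10(N) = 4.39 - 0.91*7.5 = -2.435
N = 10^-2.435 = 0.003673
T = 1/N = 1/0.003673 = 272.2701 years

272.2701


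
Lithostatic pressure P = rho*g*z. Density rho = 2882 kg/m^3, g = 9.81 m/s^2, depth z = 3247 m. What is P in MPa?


P = rho * g * z / 1e6
= 2882 * 9.81 * 3247 / 1e6
= 91800547.74 / 1e6
= 91.8005 MPa

91.8005


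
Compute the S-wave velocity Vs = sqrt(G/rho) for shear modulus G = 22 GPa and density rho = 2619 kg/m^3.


Convert G to Pa: G = 22e9 Pa
Compute G/rho = 22e9 / 2619 = 8400152.73
Vs = sqrt(8400152.73) = 2898.3 m/s

2898.3


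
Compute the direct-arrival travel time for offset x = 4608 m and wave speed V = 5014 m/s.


t = x / V
= 4608 / 5014
= 0.919 s

0.919


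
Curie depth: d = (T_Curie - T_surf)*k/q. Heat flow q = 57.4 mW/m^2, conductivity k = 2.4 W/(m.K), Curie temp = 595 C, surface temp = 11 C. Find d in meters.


T_Curie - T_surf = 595 - 11 = 584 C
Convert q to W/m^2: 57.4 mW/m^2 = 0.0574 W/m^2
d = 584 * 2.4 / 0.0574 = 24418.12 m

24418.12


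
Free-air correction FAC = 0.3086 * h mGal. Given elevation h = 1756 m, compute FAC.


FAC = 0.3086 * h
= 0.3086 * 1756
= 541.9016 mGal

541.9016


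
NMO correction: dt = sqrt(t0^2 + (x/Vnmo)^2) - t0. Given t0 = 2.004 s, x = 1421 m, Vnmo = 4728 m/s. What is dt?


x/Vnmo = 1421/4728 = 0.30055
(x/Vnmo)^2 = 0.09033
t0^2 = 4.016016
sqrt(4.016016 + 0.09033) = 2.026412
dt = 2.026412 - 2.004 = 0.022412

0.022412


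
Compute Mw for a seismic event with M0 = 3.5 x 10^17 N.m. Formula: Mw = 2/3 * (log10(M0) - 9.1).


log10(M0) = log10(3.5 x 10^17) = 17.5441
Mw = 2/3 * (17.5441 - 9.1)
= 2/3 * 8.4441
= 5.63

5.63


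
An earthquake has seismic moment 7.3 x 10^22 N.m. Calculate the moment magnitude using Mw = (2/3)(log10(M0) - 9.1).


log10(M0) = log10(7.3 x 10^22) = 22.8633
Mw = 2/3 * (22.8633 - 9.1)
= 2/3 * 13.7633
= 9.18

9.18


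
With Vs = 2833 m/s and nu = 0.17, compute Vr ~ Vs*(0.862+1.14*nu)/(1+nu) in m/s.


Numerator factor = 0.862 + 1.14*0.17 = 1.0558
Denominator = 1 + 0.17 = 1.17
Vr = 2833 * 1.0558 / 1.17 = 2556.48 m/s

2556.48


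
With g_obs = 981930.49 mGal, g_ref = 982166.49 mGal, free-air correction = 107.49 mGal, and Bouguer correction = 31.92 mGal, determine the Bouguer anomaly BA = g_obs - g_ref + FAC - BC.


BA = g_obs - g_ref + FAC - BC
= 981930.49 - 982166.49 + 107.49 - 31.92
= -160.43 mGal

-160.43


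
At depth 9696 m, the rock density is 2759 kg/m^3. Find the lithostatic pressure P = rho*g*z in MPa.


P = rho * g * z / 1e6
= 2759 * 9.81 * 9696 / 1e6
= 262429899.84 / 1e6
= 262.4299 MPa

262.4299


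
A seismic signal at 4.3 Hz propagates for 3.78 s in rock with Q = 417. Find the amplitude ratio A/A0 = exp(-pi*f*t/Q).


pi*f*t/Q = pi*4.3*3.78/417 = 0.122454
A/A0 = exp(-0.122454) = 0.884746

0.884746


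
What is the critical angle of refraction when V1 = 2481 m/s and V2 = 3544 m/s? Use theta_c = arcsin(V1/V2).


V1/V2 = 2481/3544 = 0.700056
theta_c = arcsin(0.700056) = 44.4315 degrees

44.4315


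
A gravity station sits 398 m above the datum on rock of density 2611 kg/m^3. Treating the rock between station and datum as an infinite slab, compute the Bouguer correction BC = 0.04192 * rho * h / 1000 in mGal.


BC = 0.04192 * rho * h / 1000
= 0.04192 * 2611 * 398 / 1000
= 43.5623 mGal

43.5623


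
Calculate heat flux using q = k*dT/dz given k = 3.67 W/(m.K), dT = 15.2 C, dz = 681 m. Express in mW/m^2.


q = k * dT / dz * 1000
= 3.67 * 15.2 / 681 * 1000
= 0.081915 * 1000
= 81.9148 mW/m^2

81.9148


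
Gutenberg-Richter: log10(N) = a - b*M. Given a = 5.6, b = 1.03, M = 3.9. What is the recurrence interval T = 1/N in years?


log10(N) = 5.6 - 1.03*3.9 = 1.583
N = 10^1.583 = 38.282474
T = 1/N = 1/38.282474 = 0.0261 years

0.0261


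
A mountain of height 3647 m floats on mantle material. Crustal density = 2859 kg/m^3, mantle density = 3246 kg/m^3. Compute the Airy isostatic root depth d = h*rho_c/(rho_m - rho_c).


rho_m - rho_c = 3246 - 2859 = 387
d = 3647 * 2859 / 387
= 10426773 / 387
= 26942.57 m

26942.57


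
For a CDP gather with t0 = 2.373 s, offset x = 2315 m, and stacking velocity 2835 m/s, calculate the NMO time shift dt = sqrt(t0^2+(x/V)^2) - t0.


x/Vnmo = 2315/2835 = 0.816578
(x/Vnmo)^2 = 0.6668
t0^2 = 5.631129
sqrt(5.631129 + 0.6668) = 2.509568
dt = 2.509568 - 2.373 = 0.136568

0.136568


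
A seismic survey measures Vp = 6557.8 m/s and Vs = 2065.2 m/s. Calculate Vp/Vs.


Vp/Vs = 6557.8 / 2065.2
= 3.1754

3.1754


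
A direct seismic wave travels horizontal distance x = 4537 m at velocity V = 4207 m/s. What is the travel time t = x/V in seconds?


t = x / V
= 4537 / 4207
= 1.0784 s

1.0784


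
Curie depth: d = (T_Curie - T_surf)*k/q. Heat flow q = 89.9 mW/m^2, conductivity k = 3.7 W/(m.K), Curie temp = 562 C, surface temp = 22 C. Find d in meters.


T_Curie - T_surf = 562 - 22 = 540 C
Convert q to W/m^2: 89.9 mW/m^2 = 0.0899 W/m^2
d = 540 * 3.7 / 0.0899 = 22224.69 m

22224.69


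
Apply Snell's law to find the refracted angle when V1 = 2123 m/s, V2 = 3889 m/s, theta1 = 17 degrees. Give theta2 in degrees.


sin(theta1) = sin(17 deg) = 0.292372
sin(theta2) = V2/V1 * sin(theta1) = 3889/2123 * 0.292372 = 0.535579
theta2 = arcsin(0.535579) = 32.3832 degrees

32.3832


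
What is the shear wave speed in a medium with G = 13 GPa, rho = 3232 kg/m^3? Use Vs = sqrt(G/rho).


Convert G to Pa: G = 13e9 Pa
Compute G/rho = 13e9 / 3232 = 4022277.2277
Vs = sqrt(4022277.2277) = 2005.56 m/s

2005.56


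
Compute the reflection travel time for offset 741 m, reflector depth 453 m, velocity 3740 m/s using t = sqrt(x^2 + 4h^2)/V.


x^2 + 4h^2 = 741^2 + 4*453^2 = 549081 + 820836 = 1369917
sqrt(1369917) = 1170.4345
t = 1170.4345 / 3740 = 0.313 s

0.313


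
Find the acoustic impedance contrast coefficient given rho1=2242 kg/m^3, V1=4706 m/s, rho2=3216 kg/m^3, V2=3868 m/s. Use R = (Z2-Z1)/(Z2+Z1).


Z1 = 2242 * 4706 = 10550852
Z2 = 3216 * 3868 = 12439488
R = (12439488 - 10550852) / (12439488 + 10550852) = 1888636 / 22990340 = 0.0821

0.0821


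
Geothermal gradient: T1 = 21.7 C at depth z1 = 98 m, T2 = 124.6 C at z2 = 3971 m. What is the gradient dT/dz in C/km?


dT = 124.6 - 21.7 = 102.9 C
dz = 3971 - 98 = 3873 m
gradient = dT/dz * 1000 = 102.9/3873 * 1000 = 26.5686 C/km

26.5686


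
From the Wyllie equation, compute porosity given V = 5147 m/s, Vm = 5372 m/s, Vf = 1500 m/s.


1/V - 1/Vm = 1/5147 - 1/5372 = 8.14e-06
1/Vf - 1/Vm = 1/1500 - 1/5372 = 0.00048052
phi = 8.14e-06 / 0.00048052 = 0.0169

0.0169


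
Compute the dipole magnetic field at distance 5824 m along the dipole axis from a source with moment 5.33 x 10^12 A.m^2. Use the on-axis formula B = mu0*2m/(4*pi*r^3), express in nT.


m = 5.33 x 10^12 = 5330000000000 A.m^2
2m = 10660000000000 A.m^2
r^3 = 5824^3 = 197544116224
B = (4pi*10^-7) * 10660000000000 / (4*pi * 197544116224) * 1e9
= 13395751.074907 / 2482412577156.83 * 1e9
= 5396.263 nT

5396.263


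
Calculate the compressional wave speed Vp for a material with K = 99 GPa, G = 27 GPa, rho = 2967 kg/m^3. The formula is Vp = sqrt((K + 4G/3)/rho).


First compute the effective modulus:
K + 4G/3 = 99e9 + 4*27e9/3 = 135000000000.0 Pa
Then divide by density:
135000000000.0 / 2967 = 45500505.5612 Pa/(kg/m^3)
Take the square root:
Vp = sqrt(45500505.5612) = 6745.41 m/s

6745.41


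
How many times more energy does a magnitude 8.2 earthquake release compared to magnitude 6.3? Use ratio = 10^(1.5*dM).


M2 - M1 = 8.2 - 6.3 = 1.9
1.5 * 1.9 = 2.85
ratio = 10^2.85 = 707.95

707.95


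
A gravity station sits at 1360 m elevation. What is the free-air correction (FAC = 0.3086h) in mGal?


FAC = 0.3086 * h
= 0.3086 * 1360
= 419.696 mGal

419.696


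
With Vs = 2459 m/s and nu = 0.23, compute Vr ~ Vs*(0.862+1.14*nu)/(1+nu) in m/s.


Numerator factor = 0.862 + 1.14*0.23 = 1.1242
Denominator = 1 + 0.23 = 1.23
Vr = 2459 * 1.1242 / 1.23 = 2247.49 m/s

2247.49


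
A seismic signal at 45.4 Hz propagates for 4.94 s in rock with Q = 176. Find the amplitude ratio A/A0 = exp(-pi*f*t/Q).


pi*f*t/Q = pi*45.4*4.94/176 = 4.003317
A/A0 = exp(-4.003317) = 0.018255

0.018255


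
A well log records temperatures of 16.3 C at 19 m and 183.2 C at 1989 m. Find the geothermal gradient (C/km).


dT = 183.2 - 16.3 = 166.9 C
dz = 1989 - 19 = 1970 m
gradient = dT/dz * 1000 = 166.9/1970 * 1000 = 84.7208 C/km

84.7208


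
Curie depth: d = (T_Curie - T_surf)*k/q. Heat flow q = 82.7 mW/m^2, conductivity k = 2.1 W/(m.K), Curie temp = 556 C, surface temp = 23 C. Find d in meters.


T_Curie - T_surf = 556 - 23 = 533 C
Convert q to W/m^2: 82.7 mW/m^2 = 0.0827 W/m^2
d = 533 * 2.1 / 0.0827 = 13534.46 m

13534.46


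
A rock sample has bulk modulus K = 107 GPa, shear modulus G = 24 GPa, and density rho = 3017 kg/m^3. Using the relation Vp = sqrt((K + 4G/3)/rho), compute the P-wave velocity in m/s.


First compute the effective modulus:
K + 4G/3 = 107e9 + 4*24e9/3 = 139000000000.0 Pa
Then divide by density:
139000000000.0 / 3017 = 46072257.2091 Pa/(kg/m^3)
Take the square root:
Vp = sqrt(46072257.2091) = 6787.65 m/s

6787.65


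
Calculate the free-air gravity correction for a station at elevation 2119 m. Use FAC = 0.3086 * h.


FAC = 0.3086 * h
= 0.3086 * 2119
= 653.9234 mGal

653.9234


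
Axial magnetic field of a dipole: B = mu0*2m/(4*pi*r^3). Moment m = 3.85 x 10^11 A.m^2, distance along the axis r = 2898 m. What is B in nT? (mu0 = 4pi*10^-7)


m = 3.85 x 10^11 = 385000000000 A.m^2
2m = 770000000000 A.m^2
r^3 = 2898^3 = 24338574792
B = (4pi*10^-7) * 770000000000 / (4*pi * 24338574792) * 1e9
= 967610.537306 / 305847551061.57 * 1e9
= 3163.7021 nT

3163.7021


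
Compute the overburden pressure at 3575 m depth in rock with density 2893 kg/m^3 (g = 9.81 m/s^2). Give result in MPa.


P = rho * g * z / 1e6
= 2893 * 9.81 * 3575 / 1e6
= 101459679.75 / 1e6
= 101.4597 MPa

101.4597


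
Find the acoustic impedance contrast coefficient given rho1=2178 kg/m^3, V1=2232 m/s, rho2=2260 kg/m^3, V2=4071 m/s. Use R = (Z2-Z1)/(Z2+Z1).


Z1 = 2178 * 2232 = 4861296
Z2 = 2260 * 4071 = 9200460
R = (9200460 - 4861296) / (9200460 + 4861296) = 4339164 / 14061756 = 0.3086

0.3086
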